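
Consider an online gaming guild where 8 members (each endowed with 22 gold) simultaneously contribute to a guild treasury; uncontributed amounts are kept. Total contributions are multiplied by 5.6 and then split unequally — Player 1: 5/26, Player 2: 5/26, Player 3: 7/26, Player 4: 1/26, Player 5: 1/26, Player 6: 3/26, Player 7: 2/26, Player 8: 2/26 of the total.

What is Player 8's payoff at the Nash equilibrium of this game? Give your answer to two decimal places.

50.43 gold

Each unit j contributes comes back to j as 5.6 × (j's share), so j prefers to contribute only if that share exceeds 1/5.6 = 0.1786; otherwise keeping the unit dominates.
Player 1, Player 2 and Player 3 clear that bar, contributing 22 each; the remaining 5 contribute 0. Total contributed: 66.
Player 8 keeps 22 and receives 5.6 × 66 × 2/26 = 28.43 from the guild treasury, for a payoff of 50.43.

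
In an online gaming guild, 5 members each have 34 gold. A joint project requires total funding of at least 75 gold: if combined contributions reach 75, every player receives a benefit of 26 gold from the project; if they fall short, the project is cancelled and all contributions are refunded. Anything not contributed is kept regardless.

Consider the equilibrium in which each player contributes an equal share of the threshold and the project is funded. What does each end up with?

45 gold

Equal share of the threshold: 75/5 = 15.
At this profile no one gains by cutting their contribution: any cut drops the total below 75, the project is cancelled, contributions are refunded, and the deviator ends with 34, which is less than 34 − 15 + 26 = 45. Contributing more than 15 just wastes the excess. So contributing exactly 15 is a best response.
Each player's payoff: 34 − 15 + 26 = 45.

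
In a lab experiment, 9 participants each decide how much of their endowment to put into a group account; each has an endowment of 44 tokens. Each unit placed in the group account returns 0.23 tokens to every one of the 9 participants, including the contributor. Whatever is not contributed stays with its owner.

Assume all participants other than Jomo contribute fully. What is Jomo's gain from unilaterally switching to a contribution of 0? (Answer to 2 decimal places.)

Switching from a contribution of 44 to 0 lets Jomo keep an extra 44 tokens, but lowers the group account by 44, which costs Jomo their own share of that drop: 0.23 × 44 = 10.12.
Net gain = 44 − 10.12 = 33.88. The private return per contributed unit (0.23) is below 1, so free-riding is indeed the best response regardless of what the others do.

33.88 tokens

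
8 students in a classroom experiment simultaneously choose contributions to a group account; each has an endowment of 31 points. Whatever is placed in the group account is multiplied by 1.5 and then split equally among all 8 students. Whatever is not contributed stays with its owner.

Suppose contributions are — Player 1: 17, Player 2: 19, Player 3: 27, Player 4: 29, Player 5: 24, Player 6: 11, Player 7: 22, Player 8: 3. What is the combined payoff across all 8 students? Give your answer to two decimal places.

324.00 points

Total contributed: 17 + 19 + 27 + 29 + 24 + 11 + 22 + 3 = 152; total kept: 8 × 31 − 152 = 96.
The group account pays out 1.5 × 152 = 228.00 in aggregate.
Group total = 96 + 228.00 = 324.00.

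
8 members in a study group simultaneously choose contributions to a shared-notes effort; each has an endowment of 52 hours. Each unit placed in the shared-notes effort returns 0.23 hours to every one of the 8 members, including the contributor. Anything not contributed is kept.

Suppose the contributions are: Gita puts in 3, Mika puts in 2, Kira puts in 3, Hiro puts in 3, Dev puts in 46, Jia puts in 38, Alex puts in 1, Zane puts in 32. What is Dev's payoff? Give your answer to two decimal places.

35.44 hours

Total contributed: 3 + 2 + 3 + 3 + 46 + 38 + 1 + 32 = 128.
Each receives 0.23 × 128 = 29.44 from the shared-notes effort.
Dev keeps 52 − 46 = 6, so Dev's payoff is 6 + 29.44 = 35.44.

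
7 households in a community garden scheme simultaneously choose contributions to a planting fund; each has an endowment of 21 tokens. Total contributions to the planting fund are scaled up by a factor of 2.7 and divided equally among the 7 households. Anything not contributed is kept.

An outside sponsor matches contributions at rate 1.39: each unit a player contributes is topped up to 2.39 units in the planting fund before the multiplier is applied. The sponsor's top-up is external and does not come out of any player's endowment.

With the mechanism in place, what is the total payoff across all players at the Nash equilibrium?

Even with the mechanism, each unit contributed returns only 2.7 × 2.39 / 7 = 0.9219 per unit of net cost, so contributing nothing is still dominant.
Everyone keeps their endowment and the group total is 7 × 21 = 147.

147.00 tokens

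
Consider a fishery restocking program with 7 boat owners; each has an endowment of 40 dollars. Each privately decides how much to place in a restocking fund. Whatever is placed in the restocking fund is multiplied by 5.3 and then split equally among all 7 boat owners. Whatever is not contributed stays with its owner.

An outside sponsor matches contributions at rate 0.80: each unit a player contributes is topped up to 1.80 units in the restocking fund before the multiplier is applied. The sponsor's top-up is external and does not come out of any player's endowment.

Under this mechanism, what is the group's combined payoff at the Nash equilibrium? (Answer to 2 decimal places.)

2671.20 dollars

The effective private return per unit is now 5.3 × 1.80 / 7 = 1.3629 > 1, so every player's dominant strategy flips to full contribution.
So the Nash equilibrium is full contribution by all 7; the group earns 5.3 × 1.80 × 280 = 2671.20.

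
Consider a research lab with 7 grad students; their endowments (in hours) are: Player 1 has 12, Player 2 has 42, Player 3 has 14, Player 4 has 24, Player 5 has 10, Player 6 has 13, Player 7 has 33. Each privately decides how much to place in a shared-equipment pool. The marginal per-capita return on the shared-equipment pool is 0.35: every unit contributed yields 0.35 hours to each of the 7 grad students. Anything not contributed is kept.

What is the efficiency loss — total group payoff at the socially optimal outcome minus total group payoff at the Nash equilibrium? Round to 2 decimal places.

The private return per contributed unit is 0.35 < 1 for everyone, so the Nash equilibrium is zero contribution and the group total is Σ E_j = 12 + 42 + 14 + 24 + 10 + 13 + 33 = 148.
Each contributed unit returns 2.450 to the group, so the social optimum is full contribution by everyone: group total = 2.450 × 148 = 362.60.
Efficiency loss = (2.450 − 1) × 148 = 214.60.

214.60 hours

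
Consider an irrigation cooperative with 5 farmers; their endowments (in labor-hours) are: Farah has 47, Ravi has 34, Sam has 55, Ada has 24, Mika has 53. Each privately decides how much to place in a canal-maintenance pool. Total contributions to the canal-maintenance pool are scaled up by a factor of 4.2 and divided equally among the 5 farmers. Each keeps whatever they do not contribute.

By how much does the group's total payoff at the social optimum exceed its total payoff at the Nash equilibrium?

The private return per contributed unit is 4.2/5 = 0.8400 < 1 for every player regardless of endowment, so the Nash equilibrium is zero contribution and the group total is Σ E_j = 47 + 34 + 55 + 24 + 53 = 213.
Each contributed unit returns 4.200 to the group, so the social optimum is full contribution by everyone: group total = 4.200 × 213 = 894.60.
Efficiency loss = (4.200 − 1) × 213 = 681.60.

681.60 labor-hours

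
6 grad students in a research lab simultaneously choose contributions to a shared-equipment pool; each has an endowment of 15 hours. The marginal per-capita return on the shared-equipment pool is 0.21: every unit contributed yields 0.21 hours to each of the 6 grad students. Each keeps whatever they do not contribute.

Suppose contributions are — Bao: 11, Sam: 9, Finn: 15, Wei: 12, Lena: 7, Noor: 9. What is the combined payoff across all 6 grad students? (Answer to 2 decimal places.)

106.38 hours

Total contributed: 11 + 9 + 15 + 12 + 7 + 9 = 63; total kept: 6 × 15 − 63 = 27.
The shared-equipment pool pays out 0.21 × 6 × 63 = 79.38 in aggregate.
Group total = 27 + 79.38 = 106.38.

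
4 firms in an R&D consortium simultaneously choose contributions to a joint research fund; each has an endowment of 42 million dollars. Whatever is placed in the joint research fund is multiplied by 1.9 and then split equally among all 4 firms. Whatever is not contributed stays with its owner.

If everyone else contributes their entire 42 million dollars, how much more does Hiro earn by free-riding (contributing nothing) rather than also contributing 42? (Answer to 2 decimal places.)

22.05 million dollars

Switching from a contribution of 42 to 0 lets Hiro keep an extra 42 million dollars, but lowers the joint research fund by 42, which costs Hiro their own share of that drop: 1.9/4 × 42 = 19.95.
Net gain = 42 − 19.95 = 22.05. The private return per contributed unit (0.4750) is below 1, so free-riding is indeed the best response regardless of what the others do.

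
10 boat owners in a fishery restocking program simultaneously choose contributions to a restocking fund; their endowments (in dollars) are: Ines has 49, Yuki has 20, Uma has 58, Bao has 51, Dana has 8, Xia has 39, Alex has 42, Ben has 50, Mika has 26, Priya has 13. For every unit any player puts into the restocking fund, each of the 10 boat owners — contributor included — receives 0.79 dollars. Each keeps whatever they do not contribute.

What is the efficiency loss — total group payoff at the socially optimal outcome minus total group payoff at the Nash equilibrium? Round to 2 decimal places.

2456.40 dollars

The private return per contributed unit is 0.79 < 1 for everyone, so the Nash equilibrium is zero contribution and the group total is Σ E_j = 49 + 20 + 58 + 51 + 8 + 39 + 42 + 50 + 26 + 13 = 356.
Each contributed unit returns 7.900 to the group, so the social optimum is full contribution by everyone: group total = 7.900 × 356 = 2812.40.
Efficiency loss = (7.900 − 1) × 356 = 2456.40.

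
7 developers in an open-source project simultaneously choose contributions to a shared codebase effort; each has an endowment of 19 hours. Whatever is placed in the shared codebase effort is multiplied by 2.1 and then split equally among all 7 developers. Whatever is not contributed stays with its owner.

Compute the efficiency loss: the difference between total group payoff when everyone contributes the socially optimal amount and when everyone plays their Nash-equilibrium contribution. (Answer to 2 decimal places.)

146.30 hours

Each contributed unit returns 2.1/7 = 0.3000 to its contributor — below 1 — so contributing 0 is dominant for every player. At the Nash equilibrium everyone keeps their 19, and the group total is 7 × 19 = 133.
Each contributed unit returns 2.100 to the group as a whole (0.3000 to each of 7 players), which exceeds 1, so the social optimum is full contribution: group total = 2.100 × 133 = 279.30.
Efficiency loss = 279.30 − 133 = 146.30.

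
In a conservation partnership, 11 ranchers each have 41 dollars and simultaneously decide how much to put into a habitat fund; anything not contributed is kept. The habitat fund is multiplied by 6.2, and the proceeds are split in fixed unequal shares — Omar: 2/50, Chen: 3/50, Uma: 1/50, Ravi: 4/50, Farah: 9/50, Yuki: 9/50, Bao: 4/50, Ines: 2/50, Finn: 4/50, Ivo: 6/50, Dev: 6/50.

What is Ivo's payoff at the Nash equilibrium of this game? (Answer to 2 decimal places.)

102.01 dollars

A player with share s gets back 6.2·s per unit contributed, so full contribution is dominant for anyone with s > 1/6.2 = 0.1613 and zero contribution is dominant for anyone below.
The shares above 0.1613 belong to Farah and Yuki, contributing 41 each; the remaining 9 contribute 0. Total contributed: 82.
Ivo keeps 41 and receives 6.2 × 82 × 6/50 = 61.01 from the habitat fund, for a payoff of 102.01.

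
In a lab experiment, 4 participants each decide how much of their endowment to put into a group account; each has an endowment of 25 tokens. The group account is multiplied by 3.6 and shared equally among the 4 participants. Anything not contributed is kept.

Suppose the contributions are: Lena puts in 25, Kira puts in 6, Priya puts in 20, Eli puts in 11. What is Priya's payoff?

60.80 tokens

Total contributed: 25 + 6 + 20 + 11 = 62.
Each receives 3.6 × 62 / 4 = 55.80 from the group account.
Priya keeps 25 − 20 = 5, so Priya's payoff is 5 + 55.80 = 60.80.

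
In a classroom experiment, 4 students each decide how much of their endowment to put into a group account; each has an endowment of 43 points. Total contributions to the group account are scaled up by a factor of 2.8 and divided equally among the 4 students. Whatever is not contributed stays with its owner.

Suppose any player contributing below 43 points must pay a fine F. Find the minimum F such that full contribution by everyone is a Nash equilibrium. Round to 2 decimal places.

12.90 points

Given the others contribute fully, the best deviation is to contribute 0 (any partial contribution still incurs the fine and gives up units whose private return 0.7000 is below 1).
Deviating from 43 to 0 saves 43 points but forfeits the deviator's share of the drop in the group account: 2.8/4 × 43 = 30.10.
So the deviation gain is 43 − 30.10 = 12.90, and the fine must be at least 12.90 points to wipe it out.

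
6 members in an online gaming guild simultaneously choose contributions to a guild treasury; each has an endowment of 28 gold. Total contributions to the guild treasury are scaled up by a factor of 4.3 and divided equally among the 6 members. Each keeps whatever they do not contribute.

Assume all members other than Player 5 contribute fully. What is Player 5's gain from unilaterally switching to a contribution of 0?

Switching from a contribution of 28 to 0 lets Player 5 keep an extra 28 gold, but lowers the guild treasury by 28, which costs Player 5 their own share of that drop: 4.3/6 × 28 = 20.07.
Net gain = 28 − 20.07 = 7.93. The private return per contributed unit (0.7167) is below 1, so free-riding is indeed the best response regardless of what the others do.

7.93 gold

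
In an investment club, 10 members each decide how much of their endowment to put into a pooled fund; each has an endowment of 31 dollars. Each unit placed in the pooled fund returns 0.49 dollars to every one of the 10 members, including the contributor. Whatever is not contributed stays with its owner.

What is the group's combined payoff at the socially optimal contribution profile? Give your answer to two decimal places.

1519.00 dollars

Each contributed unit returns 4.900 to the group as a whole (0.49 to each of 10 players), which exceeds 1, so the social optimum is full contribution: group total = 4.900 × 310 = 1519.00.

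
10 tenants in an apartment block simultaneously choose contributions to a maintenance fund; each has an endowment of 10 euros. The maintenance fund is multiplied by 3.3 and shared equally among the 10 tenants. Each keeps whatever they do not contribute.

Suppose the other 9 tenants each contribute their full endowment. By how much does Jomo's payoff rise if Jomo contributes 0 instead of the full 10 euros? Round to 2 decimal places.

Switching from a contribution of 10 to 0 lets Jomo keep an extra 10 euros, but lowers the maintenance fund by 10, which costs Jomo their own share of that drop: 3.3/10 × 10 = 3.30.
Net gain = 10 − 3.30 = 6.70. The private return per contributed unit (0.3300) is below 1, so free-riding is indeed the best response regardless of what the others do.

6.70 euros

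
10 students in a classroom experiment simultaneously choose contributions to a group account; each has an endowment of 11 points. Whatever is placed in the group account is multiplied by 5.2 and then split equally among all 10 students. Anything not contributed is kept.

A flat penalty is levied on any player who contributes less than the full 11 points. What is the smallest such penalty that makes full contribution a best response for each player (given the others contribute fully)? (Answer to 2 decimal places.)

5.28 points

Given the others contribute fully, the best deviation is to contribute 0 (any partial contribution still incurs the fine and gives up units whose private return 0.5200 is below 1).
Deviating from 11 to 0 saves 11 points but forfeits the deviator's share of the drop in the group account: 5.2/10 × 11 = 5.72.
So the deviation gain is 11 − 5.72 = 5.28, and the fine must be at least 5.28 points to wipe it out.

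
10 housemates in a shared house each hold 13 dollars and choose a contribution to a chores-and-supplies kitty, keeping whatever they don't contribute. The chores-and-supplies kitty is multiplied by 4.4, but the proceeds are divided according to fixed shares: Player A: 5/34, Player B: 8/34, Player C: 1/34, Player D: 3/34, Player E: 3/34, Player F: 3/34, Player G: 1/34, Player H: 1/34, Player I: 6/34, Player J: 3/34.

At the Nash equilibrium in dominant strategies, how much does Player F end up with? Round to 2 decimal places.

18.05 dollars

For player j, contributing a unit is worthwhile iff 4.4 × (j's share) ≥ 1, i.e. iff j's share is at least 0.2273.
Player B alone (share 8/34) is above the threshold, contributing 13; the remaining 9 contribute 0. Total contributed: 13.
Player F keeps 13 and receives 4.4 × 13 × 3/34 = 5.05 from the chores-and-supplies kitty, for a payoff of 18.05.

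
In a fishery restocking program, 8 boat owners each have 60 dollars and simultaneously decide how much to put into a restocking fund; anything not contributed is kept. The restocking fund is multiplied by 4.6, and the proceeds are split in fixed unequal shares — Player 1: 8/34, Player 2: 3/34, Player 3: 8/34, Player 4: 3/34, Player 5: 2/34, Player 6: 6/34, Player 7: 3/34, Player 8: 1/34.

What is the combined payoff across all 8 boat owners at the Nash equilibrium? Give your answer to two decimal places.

912.00 dollars

For player j, contributing a unit is worthwhile iff 4.6 × (j's share) ≥ 1, i.e. iff j's share is at least 0.2174.
Player 1 and Player 3 clear that bar, contributing 60 each; the remaining 6 contribute 0. Total contributed: 120.
The restocking fund pays out 4.6 × 120 = 552.00 in total (split across the unequal shares, but the aggregate is all that matters for the group sum).
The 6 free-riders keep 60 each, adding 360. Group total = 360 + 552.00 = 912.00.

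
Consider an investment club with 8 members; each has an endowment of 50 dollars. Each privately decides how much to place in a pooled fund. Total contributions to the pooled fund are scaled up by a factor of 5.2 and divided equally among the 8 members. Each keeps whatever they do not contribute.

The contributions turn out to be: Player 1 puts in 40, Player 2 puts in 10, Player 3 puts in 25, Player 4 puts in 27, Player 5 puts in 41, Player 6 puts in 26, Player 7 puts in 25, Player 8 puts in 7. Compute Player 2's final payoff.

Total contributed: 40 + 10 + 25 + 27 + 41 + 26 + 25 + 7 = 201.
Each receives 5.2 × 201 / 8 = 130.65 from the pooled fund.
Player 2 keeps 50 − 10 = 40, so Player 2's payoff is 40 + 130.65 = 170.65.

170.65 dollars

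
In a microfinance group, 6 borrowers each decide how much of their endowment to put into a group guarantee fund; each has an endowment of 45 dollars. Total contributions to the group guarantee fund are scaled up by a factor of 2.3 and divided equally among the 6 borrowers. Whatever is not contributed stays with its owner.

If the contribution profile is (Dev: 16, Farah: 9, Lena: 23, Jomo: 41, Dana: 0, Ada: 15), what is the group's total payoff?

Total contributed: 16 + 9 + 23 + 41 + 0 + 15 = 104; total kept: 6 × 45 − 104 = 166.
The group guarantee fund pays out 2.3 × 104 = 239.20 in aggregate.
Group total = 166 + 239.20 = 405.20.

405.20 dollars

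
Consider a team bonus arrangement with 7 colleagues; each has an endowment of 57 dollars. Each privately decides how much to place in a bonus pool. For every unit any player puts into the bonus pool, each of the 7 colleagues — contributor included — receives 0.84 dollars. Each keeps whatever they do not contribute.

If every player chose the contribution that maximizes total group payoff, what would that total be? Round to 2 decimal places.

2346.12 dollars

Each contributed unit returns 5.880 to the group as a whole (0.84 to each of 7 players), which exceeds 1, so the social optimum is full contribution: group total = 5.880 × 399 = 2346.12.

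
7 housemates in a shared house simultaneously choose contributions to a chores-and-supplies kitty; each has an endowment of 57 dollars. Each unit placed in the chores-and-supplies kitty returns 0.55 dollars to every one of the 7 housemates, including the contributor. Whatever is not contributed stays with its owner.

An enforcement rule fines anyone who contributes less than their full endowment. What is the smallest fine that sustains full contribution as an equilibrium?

Given the others contribute fully, the best deviation is to contribute 0 (any partial contribution still incurs the fine and gives up units whose private return 0.55 is below 1).
Deviating from 57 to 0 saves 57 dollars but forfeits the deviator's share of the drop in the chores-and-supplies kitty: 0.55 × 57 = 31.35.
So the deviation gain is 57 − 31.35 = 25.65, and the fine must be at least 25.65 dollars to wipe it out.

25.65 dollars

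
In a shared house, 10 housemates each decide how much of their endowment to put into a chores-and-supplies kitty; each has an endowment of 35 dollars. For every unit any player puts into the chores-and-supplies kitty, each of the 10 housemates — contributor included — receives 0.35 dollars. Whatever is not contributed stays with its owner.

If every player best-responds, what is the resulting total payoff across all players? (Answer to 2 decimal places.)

350.00 dollars

The private return per contributed unit is 0.35 < 1, so contributing 0 is dominant for every player. At the Nash equilibrium everyone keeps their 35, and the group total is 10 × 35 = 350.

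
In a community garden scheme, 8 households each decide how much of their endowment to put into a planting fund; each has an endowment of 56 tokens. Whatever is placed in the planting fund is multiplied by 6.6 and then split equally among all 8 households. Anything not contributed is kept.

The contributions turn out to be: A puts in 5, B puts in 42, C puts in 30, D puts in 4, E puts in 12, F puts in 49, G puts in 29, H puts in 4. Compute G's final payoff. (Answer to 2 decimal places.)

Total contributed: 5 + 42 + 30 + 4 + 12 + 49 + 29 + 4 = 175.
Each receives 6.6 × 175 / 8 = 144.38 from the planting fund.
G keeps 56 − 29 = 27, so G's payoff is 27 + 144.38 = 171.38.

171.38 tokens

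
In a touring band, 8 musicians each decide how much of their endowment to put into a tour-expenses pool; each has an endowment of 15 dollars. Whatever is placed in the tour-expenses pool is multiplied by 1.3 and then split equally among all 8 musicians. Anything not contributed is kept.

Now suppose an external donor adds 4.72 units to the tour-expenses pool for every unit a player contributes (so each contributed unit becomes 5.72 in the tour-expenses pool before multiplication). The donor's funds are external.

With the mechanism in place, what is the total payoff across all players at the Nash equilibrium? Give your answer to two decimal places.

120.00 dollars

With the mechanism, a contributed unit returns 1.3 × 5.72 / 8 = 0.9295 per unit of net cost — still below 1 — so contributing 0 remains dominant for every player.
Everyone keeps their endowment and the group total is 8 × 15 = 120.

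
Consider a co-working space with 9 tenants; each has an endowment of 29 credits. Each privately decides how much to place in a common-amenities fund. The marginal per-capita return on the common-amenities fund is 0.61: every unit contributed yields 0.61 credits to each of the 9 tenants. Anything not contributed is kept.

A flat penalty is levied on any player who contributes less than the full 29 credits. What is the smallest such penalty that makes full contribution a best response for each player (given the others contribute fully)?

Given the others contribute fully, the best deviation is to contribute 0 (any partial contribution still incurs the fine and gives up units whose private return 0.61 is below 1).
Deviating from 29 to 0 saves 29 credits but forfeits the deviator's share of the drop in the common-amenities fund: 0.61 × 29 = 17.69.
So the deviation gain is 29 − 17.69 = 11.31, and the fine must be at least 11.31 credits to wipe it out.

11.31 credits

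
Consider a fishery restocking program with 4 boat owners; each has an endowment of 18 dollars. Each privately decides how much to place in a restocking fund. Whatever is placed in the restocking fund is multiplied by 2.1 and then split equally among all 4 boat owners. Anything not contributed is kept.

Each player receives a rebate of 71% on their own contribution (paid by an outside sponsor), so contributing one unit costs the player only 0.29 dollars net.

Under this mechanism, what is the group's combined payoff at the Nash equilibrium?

202.32 dollars

Under the mechanism each unit contributed yields (2.1/4) / 0.29 = 1.8103 back to its contributor per unit of net cost, which exceeds 1, making full contribution the dominant choice for everyone.
At the Nash equilibrium everyone contributes 18. Group total payoff = 4 × (18 × 0.71 + 2.1 × 18) = 202.32.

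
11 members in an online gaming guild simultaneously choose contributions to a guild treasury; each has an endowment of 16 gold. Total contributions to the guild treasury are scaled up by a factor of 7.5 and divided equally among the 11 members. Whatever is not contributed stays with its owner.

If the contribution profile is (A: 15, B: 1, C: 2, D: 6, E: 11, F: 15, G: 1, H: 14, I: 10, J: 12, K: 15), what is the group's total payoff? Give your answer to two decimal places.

Total contributed: 15 + 1 + 2 + 6 + 11 + 15 + 1 + 14 + 10 + 12 + 15 = 102; total kept: 11 × 16 − 102 = 74.
The guild treasury pays out 7.5 × 102 = 765.00 in aggregate.
Group total = 74 + 765.00 = 839.00.

839.00 gold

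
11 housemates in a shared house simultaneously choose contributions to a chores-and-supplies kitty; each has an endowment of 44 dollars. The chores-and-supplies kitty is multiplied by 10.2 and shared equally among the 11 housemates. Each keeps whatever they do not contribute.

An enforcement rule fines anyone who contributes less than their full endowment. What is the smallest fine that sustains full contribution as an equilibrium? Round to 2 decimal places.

Given the others contribute fully, the best deviation is to contribute 0 (any partial contribution still incurs the fine and gives up units whose private return 0.9273 is below 1).
Deviating from 44 to 0 saves 44 dollars but forfeits the deviator's share of the drop in the chores-and-supplies kitty: 10.2/11 × 44 = 40.80.
So the deviation gain is 44 − 40.80 = 3.20, and the fine must be at least 3.20 dollars to wipe it out.

3.20 dollars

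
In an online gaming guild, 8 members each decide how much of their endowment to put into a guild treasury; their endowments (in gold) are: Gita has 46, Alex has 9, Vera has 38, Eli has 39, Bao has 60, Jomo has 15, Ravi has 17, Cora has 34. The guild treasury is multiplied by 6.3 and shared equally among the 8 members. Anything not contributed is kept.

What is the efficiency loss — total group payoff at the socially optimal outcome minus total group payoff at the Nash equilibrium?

1367.40 gold

The private return per contributed unit is 6.3/8 = 0.7875 < 1 for every player regardless of endowment, so the Nash equilibrium is zero contribution and the group total is Σ E_j = 46 + 9 + 38 + 39 + 60 + 15 + 17 + 34 = 258.
Each contributed unit returns 6.300 to the group, so the social optimum is full contribution by everyone: group total = 6.300 × 258 = 1625.40.
Efficiency loss = (6.300 − 1) × 258 = 1367.40.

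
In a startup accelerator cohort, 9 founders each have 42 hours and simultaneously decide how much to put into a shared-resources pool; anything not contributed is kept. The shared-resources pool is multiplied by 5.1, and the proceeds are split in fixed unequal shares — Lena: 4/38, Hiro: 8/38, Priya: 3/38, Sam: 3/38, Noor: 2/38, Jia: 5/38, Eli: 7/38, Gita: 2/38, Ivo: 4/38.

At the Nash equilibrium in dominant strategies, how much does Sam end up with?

58.91 hours

Each unit j contributes comes back to j as 5.1 × (j's share), so j prefers to contribute only if that share exceeds 1/5.1 = 0.1961; otherwise keeping the unit dominates.
The only share above 0.1961 is Hiro's 8/38, contributing 42; the remaining 8 contribute 0. Total contributed: 42.
Sam keeps 42 and receives 5.1 × 42 × 3/38 = 16.91 from the shared-resources pool, for a payoff of 58.91.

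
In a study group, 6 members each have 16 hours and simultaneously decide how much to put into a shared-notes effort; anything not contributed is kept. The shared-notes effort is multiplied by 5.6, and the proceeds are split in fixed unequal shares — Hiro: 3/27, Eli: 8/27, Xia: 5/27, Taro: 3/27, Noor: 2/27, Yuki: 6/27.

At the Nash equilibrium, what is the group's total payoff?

Player j's private return per contributed unit is 5.6 × (j's share). Contributing is weakly dominant for j when that share is at least 1/5.6 = 0.1786, and contributing 0 is dominant otherwise.
Eli, Xia and Yuki clear that bar, contributing 16 each; the remaining 3 contribute 0. Total contributed: 48.
The shared-notes effort pays out 5.6 × 48 = 268.80 in total (split across the unequal shares, but the aggregate is all that matters for the group sum).
The 3 free-riders keep 16 each, adding 48. Group total = 48 + 268.80 = 316.80.

316.80 hours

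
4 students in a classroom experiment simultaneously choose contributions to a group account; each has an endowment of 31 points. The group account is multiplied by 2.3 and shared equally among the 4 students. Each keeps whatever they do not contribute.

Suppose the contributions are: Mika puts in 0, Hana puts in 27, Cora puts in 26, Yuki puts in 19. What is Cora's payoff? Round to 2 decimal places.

46.40 points

Total contributed: 0 + 27 + 26 + 19 = 72.
Each receives 2.3 × 72 / 4 = 41.40 from the group account.
Cora keeps 31 − 26 = 5, so Cora's payoff is 5 + 41.40 = 46.40.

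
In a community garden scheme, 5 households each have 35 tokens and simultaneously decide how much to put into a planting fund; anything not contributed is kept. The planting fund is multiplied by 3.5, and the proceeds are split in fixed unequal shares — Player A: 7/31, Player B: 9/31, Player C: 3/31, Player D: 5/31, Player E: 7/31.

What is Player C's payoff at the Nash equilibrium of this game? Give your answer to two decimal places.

46.85 tokens

Each unit j contributes comes back to j as 3.5 × (j's share), so j prefers to contribute only if that share exceeds 1/3.5 = 0.2857; otherwise keeping the unit dominates.
Player B alone (share 9/31) is above the threshold, contributing 35; the remaining 4 contribute 0. Total contributed: 35.
Player C keeps 35 and receives 3.5 × 35 × 3/31 = 11.85 from the planting fund, for a payoff of 46.85.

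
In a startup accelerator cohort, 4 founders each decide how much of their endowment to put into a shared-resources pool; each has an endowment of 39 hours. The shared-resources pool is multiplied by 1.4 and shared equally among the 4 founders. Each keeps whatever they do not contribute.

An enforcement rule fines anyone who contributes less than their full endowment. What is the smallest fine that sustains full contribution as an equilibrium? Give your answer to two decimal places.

25.35 hours

Given the others contribute fully, the best deviation is to contribute 0 (any partial contribution still incurs the fine and gives up units whose private return 0.3500 is below 1).
Deviating from 39 to 0 saves 39 hours but forfeits the deviator's share of the drop in the shared-resources pool: 1.4/4 × 39 = 13.65.
So the deviation gain is 39 − 13.65 = 25.35, and the fine must be at least 25.35 hours to wipe it out.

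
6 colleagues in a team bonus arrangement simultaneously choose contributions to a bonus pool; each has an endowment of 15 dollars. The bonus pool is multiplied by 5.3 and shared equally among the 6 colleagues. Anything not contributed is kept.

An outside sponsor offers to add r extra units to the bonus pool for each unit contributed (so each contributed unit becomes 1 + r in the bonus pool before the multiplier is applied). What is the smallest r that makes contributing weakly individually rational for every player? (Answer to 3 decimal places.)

With matching at rate r, one contributed unit becomes (1 + r) in the bonus pool and returns 5.3 × (1 + r) / 6 to the contributor.
Setting this equal to 1: 1 + r = 6/5.3 = 1.1321.
So the minimum matching rate is r = 1.1321 − 1 = 0.132.

0.132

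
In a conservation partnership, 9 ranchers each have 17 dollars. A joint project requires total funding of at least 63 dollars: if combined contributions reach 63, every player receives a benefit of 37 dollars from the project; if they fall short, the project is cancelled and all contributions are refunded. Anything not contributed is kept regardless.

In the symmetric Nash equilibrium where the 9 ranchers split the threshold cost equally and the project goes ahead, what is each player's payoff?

Equal share of the threshold: 63/9 = 7.
At this profile no one gains by cutting their contribution: any cut drops the total below 63, the project is cancelled, contributions are refunded, and the deviator ends with 17, which is less than 17 − 7 + 37 = 47. Contributing more than 7 just wastes the excess. So contributing exactly 7 is a best response.
Each player's payoff: 17 − 7 + 37 = 47.

47 dollars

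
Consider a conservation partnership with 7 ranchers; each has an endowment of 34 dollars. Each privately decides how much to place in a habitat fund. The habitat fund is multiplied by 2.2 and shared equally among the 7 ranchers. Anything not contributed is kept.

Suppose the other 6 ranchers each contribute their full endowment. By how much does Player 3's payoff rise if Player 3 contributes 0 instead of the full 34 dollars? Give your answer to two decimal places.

Switching from a contribution of 34 to 0 lets Player 3 keep an extra 34 dollars, but lowers the habitat fund by 34, which costs Player 3 their own share of that drop: 2.2/7 × 34 = 10.69.
Net gain = 34 − 10.69 = 23.31. The private return per contributed unit (0.3143) is below 1, so free-riding is indeed the best response regardless of what the others do.

23.31 dollars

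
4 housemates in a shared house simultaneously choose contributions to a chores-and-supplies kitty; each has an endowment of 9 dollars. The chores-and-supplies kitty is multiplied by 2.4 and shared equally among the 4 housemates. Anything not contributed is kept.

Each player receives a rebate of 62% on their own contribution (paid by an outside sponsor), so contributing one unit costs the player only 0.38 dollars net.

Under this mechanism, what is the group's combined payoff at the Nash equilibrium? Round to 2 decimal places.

108.72 dollars

With the mechanism, a contributed unit returns (2.4/4) / 0.38 = 1.5789 per unit of net cost to the contributor — now above 1 — so contributing fully is weakly dominant for every player.
At the Nash equilibrium everyone contributes 9. Group total payoff = 4 × (9 × 0.62 + 2.4 × 9) = 108.72.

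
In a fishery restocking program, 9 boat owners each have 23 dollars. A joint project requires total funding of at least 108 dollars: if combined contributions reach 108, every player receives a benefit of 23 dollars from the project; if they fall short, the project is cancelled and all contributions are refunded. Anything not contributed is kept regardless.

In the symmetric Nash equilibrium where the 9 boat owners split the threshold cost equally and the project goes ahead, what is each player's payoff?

34 dollars

Equal share of the threshold: 108/9 = 12.
At this profile no one gains by cutting their contribution: any cut drops the total below 108, the project is cancelled, contributions are refunded, and the deviator ends with 23, which is less than 23 − 12 + 23 = 34. Contributing more than 12 just wastes the excess. So contributing exactly 12 is a best response.
Each player's payoff: 23 − 12 + 23 = 34.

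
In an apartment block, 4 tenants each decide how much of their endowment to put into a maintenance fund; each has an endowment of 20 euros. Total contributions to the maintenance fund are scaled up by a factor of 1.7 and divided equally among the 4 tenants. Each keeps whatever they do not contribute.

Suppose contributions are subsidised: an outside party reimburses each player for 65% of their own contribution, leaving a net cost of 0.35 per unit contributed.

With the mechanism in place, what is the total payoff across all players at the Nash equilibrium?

188.00 euros

With the mechanism, a contributed unit returns (1.7/4) / 0.35 = 1.2143 per unit of net cost to the contributor — now above 1 — so contributing fully is weakly dominant for every player.
At the Nash equilibrium everyone contributes 20. Group total payoff = 4 × (20 × 0.65 + 1.7 × 20) = 188.00.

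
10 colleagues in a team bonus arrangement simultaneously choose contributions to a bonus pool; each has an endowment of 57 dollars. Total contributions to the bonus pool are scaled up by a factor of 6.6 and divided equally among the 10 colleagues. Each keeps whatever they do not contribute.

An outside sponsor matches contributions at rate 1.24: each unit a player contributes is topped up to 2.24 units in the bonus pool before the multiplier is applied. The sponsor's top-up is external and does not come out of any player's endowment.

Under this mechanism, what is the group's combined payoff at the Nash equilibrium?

8426.88 dollars

The effective private return per unit is now 6.6 × 2.24 / 10 = 1.4784 > 1, so every player's dominant strategy flips to full contribution.
So the Nash equilibrium is full contribution by all 10; the group earns 6.6 × 2.24 × 570 = 8426.88.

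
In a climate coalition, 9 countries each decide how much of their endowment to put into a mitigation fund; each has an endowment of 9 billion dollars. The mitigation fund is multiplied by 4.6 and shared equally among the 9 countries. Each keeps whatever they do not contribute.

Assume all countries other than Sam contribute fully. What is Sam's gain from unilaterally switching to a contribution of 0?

Switching from a contribution of 9 to 0 lets Sam keep an extra 9 billion dollars, but lowers the mitigation fund by 9, which costs Sam their own share of that drop: 4.6/9 × 9 = 4.60.
Net gain = 9 − 4.60 = 4.40. The private return per contributed unit (0.5111) is below 1, so free-riding is indeed the best response regardless of what the others do.

4.40 billion dollars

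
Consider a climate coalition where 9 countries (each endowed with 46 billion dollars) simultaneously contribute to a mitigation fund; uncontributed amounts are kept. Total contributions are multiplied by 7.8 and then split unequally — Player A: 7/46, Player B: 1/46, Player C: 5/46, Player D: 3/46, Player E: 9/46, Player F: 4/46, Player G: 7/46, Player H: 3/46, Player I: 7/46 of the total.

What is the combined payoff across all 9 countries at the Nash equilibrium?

1665.20 billion dollars

Player j's private return per contributed unit is 7.8 × (j's share). Contributing is weakly dominant for j when that share is at least 1/7.8 = 0.1282, and contributing 0 is dominant otherwise.
The shares above 0.1282 belong to Player A, Player E, Player G and Player I, contributing 46 each; the remaining 5 contribute 0. Total contributed: 184.
The mitigation fund pays out 7.8 × 184 = 1435.20 in total (split across the unequal shares, but the aggregate is all that matters for the group sum).
The 5 free-riders keep 46 each, adding 230. Group total = 230 + 1435.20 = 1665.20.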